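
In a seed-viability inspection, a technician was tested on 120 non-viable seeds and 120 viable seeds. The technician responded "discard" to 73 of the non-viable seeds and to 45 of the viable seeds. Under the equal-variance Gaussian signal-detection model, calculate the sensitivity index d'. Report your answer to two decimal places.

H = 73/120 = 0.6083
FA = 45/120 = 0.3750
Φ⁻¹(H) = Φ⁻¹(0.6083) = 0.275
Φ⁻¹(FA) = Φ⁻¹(0.3750) = -0.319
d' = z(H) − z(FA) = 0.275 − (-0.319) = 0.594

d' = 0.59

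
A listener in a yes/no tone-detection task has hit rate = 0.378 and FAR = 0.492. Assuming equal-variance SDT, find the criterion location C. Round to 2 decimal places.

C = 0.17

z(H) = -0.311
z(FA) = -0.020
c = −½·[z(H) + z(FA)] = −0.5 × (-0.311 + (-0.020)) = 0.1655
c > 0: the listener has a conservative response bias.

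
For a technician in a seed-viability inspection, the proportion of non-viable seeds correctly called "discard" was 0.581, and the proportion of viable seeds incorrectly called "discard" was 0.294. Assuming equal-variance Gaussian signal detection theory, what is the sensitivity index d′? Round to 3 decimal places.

z(0.581) = 0.2045, z(0.294) = -0.5417
d' = z(H) − z(FA) = 0.2045 − (-0.5417) = 0.7462

d′ = 0.746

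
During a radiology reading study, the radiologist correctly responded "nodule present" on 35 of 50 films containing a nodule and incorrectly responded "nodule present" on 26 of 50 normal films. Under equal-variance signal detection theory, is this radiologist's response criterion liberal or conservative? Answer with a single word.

liberal

z(H) = 0.524, z(FA) = 0.050
c = −½·(z(H) + z(FA)) = -0.287
c < 0 → liberal criterion (biased toward responding “yes”).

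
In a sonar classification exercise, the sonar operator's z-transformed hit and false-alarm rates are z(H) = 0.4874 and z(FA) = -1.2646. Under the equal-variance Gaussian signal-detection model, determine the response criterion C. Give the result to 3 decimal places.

c = −½·[z(H) + z(FA)] = −½·(0.4874 + (-1.2646)) = 0.3886
c > 0: the sonar operator has a conservative response bias.

C = 0.389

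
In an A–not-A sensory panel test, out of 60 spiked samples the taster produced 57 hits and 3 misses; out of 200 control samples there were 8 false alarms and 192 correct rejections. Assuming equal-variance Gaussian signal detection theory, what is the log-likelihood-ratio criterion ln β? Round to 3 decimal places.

H = 57/60 = 0.9500
FA = 8/200 = 0.0400
z(0.9500) = 1.6449, z(0.0400) = -1.7507
ln β = −½·[z(H)² − z(FA)²] = −0.5 × (2.7057 − 3.0650) = 0.17965

ln β = 0.180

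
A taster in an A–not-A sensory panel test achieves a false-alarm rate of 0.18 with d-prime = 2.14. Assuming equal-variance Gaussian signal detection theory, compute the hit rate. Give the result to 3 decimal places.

hit rate = 0.890

z(false-alarm rate) = z(0.18) = -0.9154
z(H) = z(FA) + d' = -0.9154 + 2.14 = 1.2246
hit rate = Φ(1.2246) = 0.8896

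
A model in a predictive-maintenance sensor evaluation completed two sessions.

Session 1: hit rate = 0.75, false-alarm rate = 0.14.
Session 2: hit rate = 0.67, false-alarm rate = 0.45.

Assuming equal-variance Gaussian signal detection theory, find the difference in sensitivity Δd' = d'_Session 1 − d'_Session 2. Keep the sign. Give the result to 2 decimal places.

Session 1: z(0.75) = 0.674, z(0.14) = -1.080, d' = 1.754
Session 2: z(0.67) = 0.440, z(0.45) = -0.126, d' = 0.566
Δd' = d'_Session 1 − d'_Session 2 = 1.754 − 0.566 = 1.188
Session 1 has the higher sensitivity.

Δd' = 1.19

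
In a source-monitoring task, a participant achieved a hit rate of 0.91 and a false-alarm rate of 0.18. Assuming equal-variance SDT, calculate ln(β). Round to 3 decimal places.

z(0.91) = 1.3408, z(0.18) = -0.9154
ln β = −½·[z(H)² − z(FA)²] = −0.5 × (1.7977 − 0.8380) = -0.47985

ln β = -0.480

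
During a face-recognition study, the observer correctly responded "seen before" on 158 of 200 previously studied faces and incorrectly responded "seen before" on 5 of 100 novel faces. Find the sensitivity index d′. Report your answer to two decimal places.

H = 158/200 = 0.7900
FA = 5/100 = 0.0500
z(0.7900) = 0.806, z(0.0500) = -1.645
d' = z(H) − z(FA) = 0.806 − (-1.645) = 2.451

d′ = 2.45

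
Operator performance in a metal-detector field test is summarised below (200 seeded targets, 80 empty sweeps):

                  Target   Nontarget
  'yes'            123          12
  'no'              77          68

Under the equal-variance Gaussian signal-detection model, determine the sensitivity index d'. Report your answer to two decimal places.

d' = 1.33

H = 123/200 = 0.6150
FA = 12/80 = 0.1500
z(H) = z(0.6150) = 0.292
z(FA) = z(0.1500) = -1.036
d' = z(H) − z(FA) = 0.292 − (-1.036) = 1.328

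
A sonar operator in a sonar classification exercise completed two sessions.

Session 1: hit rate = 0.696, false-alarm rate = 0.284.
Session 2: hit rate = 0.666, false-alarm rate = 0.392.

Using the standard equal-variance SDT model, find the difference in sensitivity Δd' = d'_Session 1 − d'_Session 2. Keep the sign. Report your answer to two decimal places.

Δd' = 0.38

Session 1: z(0.696) = 0.513, z(0.284) = -0.571, d' = 1.084
Session 2: z(0.666) = 0.429, z(0.392) = -0.274, d' = 0.703
Δd' = d'_Session 1 − d'_Session 2 = 1.084 − 0.703 = 0.381
Session 1 has the higher sensitivity.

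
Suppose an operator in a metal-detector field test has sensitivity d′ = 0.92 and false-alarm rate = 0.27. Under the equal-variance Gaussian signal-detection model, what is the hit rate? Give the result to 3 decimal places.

hit rate = 0.621

z(false-alarm rate) = z(0.27) = -0.6128
z(H) = z(FA) + d' = -0.6128 + 0.92 = 0.3072
hit rate = Φ(0.3072) = 0.6207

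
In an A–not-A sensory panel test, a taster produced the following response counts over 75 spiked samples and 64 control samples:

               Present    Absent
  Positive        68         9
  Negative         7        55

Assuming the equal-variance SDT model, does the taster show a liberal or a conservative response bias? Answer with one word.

z(H) = 1.321, z(FA) = -1.078
c = −½·(z(H) + z(FA)) = -0.1215
c < 0 → liberal criterion (biased toward responding “yes”).

liberal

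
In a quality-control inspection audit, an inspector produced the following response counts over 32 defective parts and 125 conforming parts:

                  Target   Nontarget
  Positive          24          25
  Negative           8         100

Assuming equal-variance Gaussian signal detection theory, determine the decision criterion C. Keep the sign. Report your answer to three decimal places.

H = 24/32 = 0.7500
FA = 25/125 = 0.2000
Φ⁻¹(0.7500) = 0.6745, Φ⁻¹(0.2000) = -0.8416
c = −½·[z(H) + z(FA)] = −0.5 × (0.6745 + (-0.8416)) = 0.08355

C = 0.084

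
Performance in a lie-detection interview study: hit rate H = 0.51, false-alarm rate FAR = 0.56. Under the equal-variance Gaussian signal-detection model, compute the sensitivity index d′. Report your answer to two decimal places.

d′ = -0.13

z(H) = z(0.51) = 0.0251
z(FA) = z(0.56) = 0.1510
d' = z(H) − z(FA) = 0.0251 − 0.1510 = -0.1259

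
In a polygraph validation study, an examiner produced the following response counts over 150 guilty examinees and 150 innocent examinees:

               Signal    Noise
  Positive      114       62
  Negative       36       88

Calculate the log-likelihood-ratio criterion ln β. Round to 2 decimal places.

H = 114/150 = 0.7600
FA = 62/150 = 0.4133
Φ⁻¹(H) = Φ⁻¹(0.7600) = 0.706
Φ⁻¹(FA) = Φ⁻¹(0.4133) = -0.219
ln β = −½·[z(H)² − z(FA)²] = −0.5 × (0.498 − 0.048) = -0.225

ln β = -0.23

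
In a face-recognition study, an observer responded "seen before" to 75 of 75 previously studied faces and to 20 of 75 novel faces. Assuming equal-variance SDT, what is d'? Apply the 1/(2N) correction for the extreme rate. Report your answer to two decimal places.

d' = 3.10

The hit rate is 75/75 = 1, so apply the 1/(2N) correction: H → 1 − 1/(2·75) = 0.99333.
z(H) = z(0.99333) = 2.475
z(FA) = z(0.26667) = -0.623
d' = 2.475 − (-0.623) = 3.098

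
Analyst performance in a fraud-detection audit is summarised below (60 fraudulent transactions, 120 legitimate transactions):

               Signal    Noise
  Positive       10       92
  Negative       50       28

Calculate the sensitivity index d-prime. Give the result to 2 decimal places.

d-prime = -1.70

H = 10/60 = 0.1667
FA = 92/120 = 0.7667
Φ⁻¹(H) = Φ⁻¹(0.1667) = -0.9673
Φ⁻¹(FA) = Φ⁻¹(0.7667) = 0.7280
d' = z(H) − z(FA) = -0.9673 − 0.7280 = -1.6953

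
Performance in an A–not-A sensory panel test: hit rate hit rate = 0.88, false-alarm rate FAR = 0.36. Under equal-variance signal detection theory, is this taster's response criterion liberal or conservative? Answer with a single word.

z(H) = 1.175, z(FA) = -0.358
c = −½·(z(H) + z(FA)) = -0.4085
c < 0 → liberal criterion (biased toward responding “yes”).

liberal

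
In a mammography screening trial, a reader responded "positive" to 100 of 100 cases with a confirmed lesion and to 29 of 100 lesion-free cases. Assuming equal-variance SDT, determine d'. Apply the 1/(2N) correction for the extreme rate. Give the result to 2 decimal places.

d' = 3.13

The hit rate is 100/100 = 1, so apply the 1/(2N) correction: H → 1 − 1/(2·100) = 0.99500.
z(H) = z(0.99500) = 2.576
z(FA) = z(0.29000) = -0.553
d' = 2.576 − (-0.553) = 3.129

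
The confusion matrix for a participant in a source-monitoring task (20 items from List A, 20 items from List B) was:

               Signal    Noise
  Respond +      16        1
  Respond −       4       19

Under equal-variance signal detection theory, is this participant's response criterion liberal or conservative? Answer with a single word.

conservative

z(H) = 0.842, z(FA) = -1.645
c = −½·(z(H) + z(FA)) = 0.4015
c > 0 → conservative criterion (biased toward responding “no”).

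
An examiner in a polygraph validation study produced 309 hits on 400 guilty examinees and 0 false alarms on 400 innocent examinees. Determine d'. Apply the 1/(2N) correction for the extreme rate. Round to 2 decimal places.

The false-alarm rate is 0/400 = 0, so apply the 1/(2N) correction: FA → 1/(2·400) = 0.00125.
z(H) = z(0.77250) = 0.747
z(FA) = z(0.00125) = -3.023
d' = 0.747 − (-3.023) = 3.770

d' = 3.77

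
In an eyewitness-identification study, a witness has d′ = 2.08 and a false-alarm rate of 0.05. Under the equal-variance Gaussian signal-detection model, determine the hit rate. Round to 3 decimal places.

z(false-alarm rate) = z(0.05) = -1.6449
z(H) = z(FA) + d' = -1.6449 + 2.08 = 0.4351
hit rate = Φ(0.4351) = 0.6683

hit rate = 0.668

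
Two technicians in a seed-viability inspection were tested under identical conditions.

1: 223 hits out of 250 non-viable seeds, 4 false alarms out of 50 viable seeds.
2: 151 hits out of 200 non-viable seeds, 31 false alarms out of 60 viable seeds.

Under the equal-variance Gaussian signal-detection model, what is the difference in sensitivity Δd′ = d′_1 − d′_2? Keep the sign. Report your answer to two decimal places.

1: z(0.8920) = 1.237, z(0.0800) = -1.405, d' = 2.642
2: z(0.7550) = 0.690, z(0.5167) = 0.042, d' = 0.648
Δd' = d'_1 − d'_2 = 2.642 − 0.648 = 1.994
1 has the higher sensitivity.

Δd′ = 1.99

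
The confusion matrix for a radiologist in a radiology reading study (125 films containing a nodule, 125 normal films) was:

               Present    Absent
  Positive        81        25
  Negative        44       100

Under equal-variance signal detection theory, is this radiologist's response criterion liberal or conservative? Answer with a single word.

z(H) = 0.380, z(FA) = -0.842
c = −½·(z(H) + z(FA)) = 0.231
c > 0 → conservative criterion (biased toward responding “no”).

conservative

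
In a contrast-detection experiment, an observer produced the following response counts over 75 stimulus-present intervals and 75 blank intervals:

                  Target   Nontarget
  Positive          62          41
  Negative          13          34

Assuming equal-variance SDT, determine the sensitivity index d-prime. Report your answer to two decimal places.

H = 62/75 = 0.8267
FA = 41/75 = 0.5467
Φ⁻¹(H) = 0.941
Φ⁻¹(FA) = 0.117
d' = z(H) − z(FA) = 0.941 − 0.117 = 0.824

d-prime = 0.82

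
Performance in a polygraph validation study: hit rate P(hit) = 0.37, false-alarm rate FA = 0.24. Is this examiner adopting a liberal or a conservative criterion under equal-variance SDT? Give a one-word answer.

conservative

z(H) = -0.332, z(FA) = -0.706
c = −½·(z(H) + z(FA)) = 0.519
c > 0 → conservative criterion (biased toward responding “no”).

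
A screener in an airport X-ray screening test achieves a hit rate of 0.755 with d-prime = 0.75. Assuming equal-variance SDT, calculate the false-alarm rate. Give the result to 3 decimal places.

z(hit rate) = z(0.755) = 0.6903
z(FA) = z(H) − d' = 0.6903 − 0.75 = -0.0597
false-alarm rate = Φ(-0.0597) = 0.4762

false-alarm rate = 0.476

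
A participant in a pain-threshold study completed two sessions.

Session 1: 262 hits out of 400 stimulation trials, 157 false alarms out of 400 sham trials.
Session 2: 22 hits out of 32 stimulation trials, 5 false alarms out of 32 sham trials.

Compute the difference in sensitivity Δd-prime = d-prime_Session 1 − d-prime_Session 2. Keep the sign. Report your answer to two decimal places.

Δd-prime = -0.83

Session 1: z(0.6550) = 0.399, z(0.3925) = -0.273, d' = 0.672
Session 2: z(0.6875) = 0.489, z(0.1562) = -1.010, d' = 1.499
Δd' = d'_Session 1 − d'_Session 2 = 0.672 − 1.499 = -0.827
Session 2 has the higher sensitivity.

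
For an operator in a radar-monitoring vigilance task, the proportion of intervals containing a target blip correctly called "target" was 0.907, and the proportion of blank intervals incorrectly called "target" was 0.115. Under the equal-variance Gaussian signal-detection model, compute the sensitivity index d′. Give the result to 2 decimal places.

Φ⁻¹(H) = Φ⁻¹(0.907) = 1.323
Φ⁻¹(FA) = Φ⁻¹(0.115) = -1.200
d' = z(H) − z(FA) = 1.323 − (-1.200) = 2.523

d′ = 2.52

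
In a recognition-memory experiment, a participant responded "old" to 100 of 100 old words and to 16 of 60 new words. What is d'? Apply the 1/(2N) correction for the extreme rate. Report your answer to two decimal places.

The hit rate is 100/100 = 1, so apply the 1/(2N) correction: H → 1 − 1/(2·100) = 0.99500.
z(H) = z(0.99500) = 2.576
z(FA) = z(0.26667) = -0.623
d' = 2.576 − (-0.623) = 3.199

d' = 3.20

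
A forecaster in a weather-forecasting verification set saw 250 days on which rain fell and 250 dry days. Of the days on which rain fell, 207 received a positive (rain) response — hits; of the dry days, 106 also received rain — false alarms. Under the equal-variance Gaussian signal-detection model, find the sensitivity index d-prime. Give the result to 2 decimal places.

d-prime = 1.14

H = 207/250 = 0.8280
FA = 106/250 = 0.4240
Φ⁻¹(0.8280) = 0.946, Φ⁻¹(0.4240) = -0.192
d' = z(H) − z(FA) = 0.946 − (-0.192) = 1.138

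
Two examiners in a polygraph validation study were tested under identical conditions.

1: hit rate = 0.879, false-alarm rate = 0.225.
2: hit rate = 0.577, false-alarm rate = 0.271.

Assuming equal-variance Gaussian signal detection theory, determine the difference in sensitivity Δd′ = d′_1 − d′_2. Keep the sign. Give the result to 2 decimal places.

Δd′ = 1.12

1: z(0.879) = 1.170, z(0.225) = -0.755, d' = 1.925
2: z(0.577) = 0.194, z(0.271) = -0.610, d' = 0.804
Δd' = d'_1 − d'_2 = 1.925 − 0.804 = 1.121
1 has the higher sensitivity.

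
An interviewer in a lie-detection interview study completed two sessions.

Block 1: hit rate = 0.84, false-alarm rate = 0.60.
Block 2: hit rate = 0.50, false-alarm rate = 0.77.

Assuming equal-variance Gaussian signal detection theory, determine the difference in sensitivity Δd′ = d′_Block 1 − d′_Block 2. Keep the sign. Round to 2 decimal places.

Δd′ = 1.48

Block 1: z(0.84) = 0.994, z(0.60) = 0.253, d' = 0.741
Block 2: z(0.50) = 0.000, z(0.77) = 0.739, d' = -0.739
Δd' = d'_Block 1 − d'_Block 2 = 0.741 − (-0.739) = 1.480
Block 1 has the higher sensitivity.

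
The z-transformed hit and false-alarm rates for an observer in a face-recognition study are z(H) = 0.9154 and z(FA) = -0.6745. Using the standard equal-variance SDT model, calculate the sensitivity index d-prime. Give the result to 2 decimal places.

d' = z(H) − z(FA) = 0.9154 − (-0.6745) = 1.5899

d-prime = 1.59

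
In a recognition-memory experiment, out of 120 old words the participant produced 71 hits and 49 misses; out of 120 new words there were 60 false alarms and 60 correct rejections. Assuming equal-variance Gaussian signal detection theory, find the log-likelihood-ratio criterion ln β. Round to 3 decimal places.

ln β = -0.027

H = 71/120 = 0.5917
FA = 60/120 = 0.5000
Φ⁻¹(0.5917) = 0.2319, Φ⁻¹(0.5000) = 0.0000
ln β = −½·[z(H)² − z(FA)²] = −0.5 × (0.0538 − 0.0000) = -0.0269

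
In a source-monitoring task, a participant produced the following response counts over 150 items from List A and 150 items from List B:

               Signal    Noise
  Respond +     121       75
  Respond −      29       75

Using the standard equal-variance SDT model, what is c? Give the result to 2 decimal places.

H = 121/150 = 0.8067
FA = 75/150 = 0.5000
Φ⁻¹(0.8067) = 0.866, Φ⁻¹(0.5000) = 0.000
c = −½·[z(H) + z(FA)] = −0.5 × (0.866 + 0.000) = -0.433
c < 0: the participant has a liberal response bias.

c = -0.43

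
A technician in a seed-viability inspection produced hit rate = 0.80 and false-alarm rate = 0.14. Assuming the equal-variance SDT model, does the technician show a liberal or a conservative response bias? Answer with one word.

z(H) = 0.842, z(FA) = -1.080
c = −½·(z(H) + z(FA)) = 0.119
c > 0 → conservative criterion (biased toward responding “no”).

conservative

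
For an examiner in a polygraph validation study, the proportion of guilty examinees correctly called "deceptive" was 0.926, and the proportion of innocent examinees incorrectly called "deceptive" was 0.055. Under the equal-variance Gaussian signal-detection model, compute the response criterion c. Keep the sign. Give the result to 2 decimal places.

c = 0.08

z(0.926) = 1.447, z(0.055) = -1.598
c = −½·[z(H) + z(FA)] = −0.5 × (1.447 + (-1.598)) = 0.0755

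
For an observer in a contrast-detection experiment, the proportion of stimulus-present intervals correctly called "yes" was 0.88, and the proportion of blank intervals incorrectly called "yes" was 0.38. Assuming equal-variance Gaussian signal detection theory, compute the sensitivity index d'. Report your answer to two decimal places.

d' = 1.48

z(H) = z(0.88) = 1.175
z(FA) = z(0.38) = -0.305
d' = z(H) − z(FA) = 1.175 − (-0.305) = 1.480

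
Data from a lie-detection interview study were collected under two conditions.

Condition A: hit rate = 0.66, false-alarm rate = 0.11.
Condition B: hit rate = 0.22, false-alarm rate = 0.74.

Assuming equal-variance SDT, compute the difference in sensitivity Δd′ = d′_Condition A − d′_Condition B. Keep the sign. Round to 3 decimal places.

Condition A: z(0.66) = 0.4125, z(0.11) = -1.2265, d' = 1.6390
Condition B: z(0.22) = -0.7722, z(0.74) = 0.6433, d' = -1.4155
Δd' = d'_Condition A − d'_Condition B = 1.6390 − (-1.4155) = 3.0545
Condition A has the higher sensitivity.

Δd′ = 3.055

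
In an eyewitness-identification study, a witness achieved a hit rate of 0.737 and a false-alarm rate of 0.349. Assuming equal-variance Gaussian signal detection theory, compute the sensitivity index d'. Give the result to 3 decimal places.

Φ⁻¹(H) = Φ⁻¹(0.737) = 0.6341
Φ⁻¹(FA) = Φ⁻¹(0.349) = -0.3880
d' = z(H) − z(FA) = 0.6341 − (-0.3880) = 1.0221

d' = 1.022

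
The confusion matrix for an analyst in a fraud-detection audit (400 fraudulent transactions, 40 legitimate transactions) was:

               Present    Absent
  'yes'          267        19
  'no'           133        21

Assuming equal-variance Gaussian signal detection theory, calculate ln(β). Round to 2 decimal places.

ln β = -0.09

H = 267/400 = 0.6675
FA = 19/40 = 0.4750
Φ⁻¹(0.6675) = 0.433, Φ⁻¹(0.4750) = -0.063
ln β = −½·[z(H)² − z(FA)²] = −0.5 × (0.187 − 0.004) = -0.0915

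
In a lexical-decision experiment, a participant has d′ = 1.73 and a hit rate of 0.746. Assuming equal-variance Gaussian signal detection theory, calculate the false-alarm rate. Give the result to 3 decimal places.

z(hit rate) = z(0.746) = 0.6620
z(FA) = z(H) − d' = 0.6620 − 1.73 = -1.0680
false-alarm rate = Φ(-1.0680) = 0.1428

false-alarm rate = 0.143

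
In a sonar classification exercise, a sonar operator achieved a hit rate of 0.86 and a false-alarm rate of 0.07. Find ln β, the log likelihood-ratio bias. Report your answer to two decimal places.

z(H) = z(0.86) = 1.080
z(FA) = z(0.07) = -1.476
ln β = −½·[z(H)² − z(FA)²] = −0.5 × (1.166 − 2.179) = 0.5065

ln β = 0.51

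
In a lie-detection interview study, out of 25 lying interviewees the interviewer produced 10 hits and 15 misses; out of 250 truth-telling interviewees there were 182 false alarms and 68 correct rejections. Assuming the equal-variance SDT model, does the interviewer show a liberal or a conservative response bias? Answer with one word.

z(H) = -0.253, z(FA) = 0.607
c = −½·(z(H) + z(FA)) = -0.177
c < 0 → liberal criterion (biased toward responding “yes”).

liberal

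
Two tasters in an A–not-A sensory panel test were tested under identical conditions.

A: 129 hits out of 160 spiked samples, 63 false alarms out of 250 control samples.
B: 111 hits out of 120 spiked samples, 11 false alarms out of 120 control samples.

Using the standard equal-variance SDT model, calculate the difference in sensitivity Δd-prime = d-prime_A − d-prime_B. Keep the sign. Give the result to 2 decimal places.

Δd-prime = -1.24

A: z(0.8063) = 0.864, z(0.2520) = -0.668, d' = 1.532
B: z(0.9250) = 1.440, z(0.0917) = -1.330, d' = 2.770
Δd' = d'_A − d'_B = 1.532 − 2.770 = -1.238
B has the higher sensitivity.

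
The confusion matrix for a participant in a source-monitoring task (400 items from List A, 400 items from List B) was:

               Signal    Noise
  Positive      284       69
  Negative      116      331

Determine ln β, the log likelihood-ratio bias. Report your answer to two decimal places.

ln β = 0.29

H = 284/400 = 0.7100
FA = 69/400 = 0.1725
z(H) = 0.553
z(FA) = -0.944
ln β = −½·[z(H)² − z(FA)²] = −0.5 × (0.306 − 0.891) = 0.2925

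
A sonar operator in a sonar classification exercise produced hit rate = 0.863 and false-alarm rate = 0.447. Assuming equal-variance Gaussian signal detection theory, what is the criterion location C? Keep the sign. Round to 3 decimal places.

z(H) = z(0.863) = 1.0939
z(FA) = z(0.447) = -0.1332
c = −½·[z(H) + z(FA)] = −0.5 × (1.0939 + (-0.1332)) = -0.48035
c < 0: the sonar operator has a liberal response bias.

C = -0.480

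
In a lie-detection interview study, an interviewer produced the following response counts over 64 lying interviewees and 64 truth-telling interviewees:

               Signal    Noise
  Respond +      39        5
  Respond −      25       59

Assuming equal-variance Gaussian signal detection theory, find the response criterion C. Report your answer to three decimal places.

H = 39/64 = 0.6094
FA = 5/64 = 0.0781
z(H) = 0.2778
z(FA) = -1.4180
c = −½·[z(H) + z(FA)] = −0.5 × (0.2778 + (-1.4180)) = 0.5701

C = 0.570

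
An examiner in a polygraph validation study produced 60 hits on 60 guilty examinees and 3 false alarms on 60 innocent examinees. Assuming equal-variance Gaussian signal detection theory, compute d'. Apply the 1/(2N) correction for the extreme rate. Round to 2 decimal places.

The hit rate is 60/60 = 1, so apply the 1/(2N) correction: H → 1 − 1/(2·60) = 0.99167.
z(H) = z(0.99167) = 2.394
z(FA) = z(0.05000) = -1.645
d' = 2.394 − (-1.645) = 4.039

d' = 4.04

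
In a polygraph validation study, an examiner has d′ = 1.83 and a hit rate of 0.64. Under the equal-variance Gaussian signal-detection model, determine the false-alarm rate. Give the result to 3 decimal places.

z(hit rate) = z(0.64) = 0.3585
z(FA) = z(H) − d' = 0.3585 − 1.83 = -1.4715
false-alarm rate = Φ(-1.4715) = 0.0706

false-alarm rate = 0.071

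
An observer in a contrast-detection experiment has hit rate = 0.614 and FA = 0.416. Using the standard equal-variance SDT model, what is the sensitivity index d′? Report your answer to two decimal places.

d′ = 0.50

Φ⁻¹(H) = Φ⁻¹(0.614) = 0.290
Φ⁻¹(FA) = Φ⁻¹(0.416) = -0.212
d' = z(H) − z(FA) = 0.290 − (-0.212) = 0.502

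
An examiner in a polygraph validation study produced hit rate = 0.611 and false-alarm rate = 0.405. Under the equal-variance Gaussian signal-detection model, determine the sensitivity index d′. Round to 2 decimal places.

d′ = 0.52

Φ⁻¹(0.611) = 0.2819, Φ⁻¹(0.405) = -0.2404
d' = z(H) − z(FA) = 0.2819 − (-0.2404) = 0.5223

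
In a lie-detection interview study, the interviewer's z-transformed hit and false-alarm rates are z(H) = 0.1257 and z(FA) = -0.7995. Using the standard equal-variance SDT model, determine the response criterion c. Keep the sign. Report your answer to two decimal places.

c = −½·[z(H) + z(FA)] = −½·(0.1257 + (-0.7995)) = 0.3369

c = 0.34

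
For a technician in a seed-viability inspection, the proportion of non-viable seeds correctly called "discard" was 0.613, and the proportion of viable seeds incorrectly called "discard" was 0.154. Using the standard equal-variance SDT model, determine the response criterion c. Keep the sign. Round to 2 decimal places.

Φ⁻¹(0.613) = 0.287, Φ⁻¹(0.154) = -1.019
c = −½·[z(H) + z(FA)] = −0.5 × (0.287 + (-1.019)) = 0.366

c = 0.37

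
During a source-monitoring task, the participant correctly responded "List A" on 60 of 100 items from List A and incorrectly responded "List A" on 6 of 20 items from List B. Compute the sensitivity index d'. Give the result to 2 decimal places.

d' = 0.78

H = 60/100 = 0.6000
FA = 6/20 = 0.3000
z(H) = 0.253
z(FA) = -0.524
d' = z(H) − z(FA) = 0.253 − (-0.524) = 0.777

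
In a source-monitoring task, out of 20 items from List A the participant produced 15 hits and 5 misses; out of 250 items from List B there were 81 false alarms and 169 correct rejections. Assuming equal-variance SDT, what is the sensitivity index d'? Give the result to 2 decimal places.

H = 15/20 = 0.7500
FA = 81/250 = 0.3240
Φ⁻¹(0.7500) = 0.674, Φ⁻¹(0.3240) = -0.457
d' = z(H) − z(FA) = 0.674 − (-0.457) = 1.131

d' = 1.13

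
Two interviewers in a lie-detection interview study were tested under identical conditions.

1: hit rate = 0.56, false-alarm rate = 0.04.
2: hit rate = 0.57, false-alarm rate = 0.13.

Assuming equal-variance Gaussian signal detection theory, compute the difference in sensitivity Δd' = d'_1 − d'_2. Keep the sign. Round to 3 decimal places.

Δd' = 0.599

1: z(0.56) = 0.1510, z(0.04) = -1.7507, d' = 1.9017
2: z(0.57) = 0.1764, z(0.13) = -1.1264, d' = 1.3028
Δd' = d'_1 − d'_2 = 1.9017 − 1.3028 = 0.5989
1 has the higher sensitivity.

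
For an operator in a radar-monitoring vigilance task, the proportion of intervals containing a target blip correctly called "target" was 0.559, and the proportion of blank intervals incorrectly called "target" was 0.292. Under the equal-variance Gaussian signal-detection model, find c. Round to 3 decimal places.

z(H) = 0.1484
z(FA) = -0.5476
c = −½·[z(H) + z(FA)] = −0.5 × (0.1484 + (-0.5476)) = 0.1996
c > 0: the operator has a conservative response bias.

c = 0.200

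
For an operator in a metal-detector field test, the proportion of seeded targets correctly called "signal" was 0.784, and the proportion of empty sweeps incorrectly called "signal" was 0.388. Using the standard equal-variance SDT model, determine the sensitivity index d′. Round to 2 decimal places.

Φ⁻¹(H) = Φ⁻¹(0.784) = 0.7858
Φ⁻¹(FA) = Φ⁻¹(0.388) = -0.2845
d' = z(H) − z(FA) = 0.7858 − (-0.2845) = 1.0703

d′ = 1.07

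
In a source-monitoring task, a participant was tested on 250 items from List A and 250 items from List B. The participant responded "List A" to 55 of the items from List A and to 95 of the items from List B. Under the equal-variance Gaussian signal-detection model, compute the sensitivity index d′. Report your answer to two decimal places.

d′ = -0.47

H = 55/250 = 0.2200
FA = 95/250 = 0.3800
z(H) = -0.772
z(FA) = -0.305
d' = z(H) − z(FA) = -0.772 − (-0.305) = -0.467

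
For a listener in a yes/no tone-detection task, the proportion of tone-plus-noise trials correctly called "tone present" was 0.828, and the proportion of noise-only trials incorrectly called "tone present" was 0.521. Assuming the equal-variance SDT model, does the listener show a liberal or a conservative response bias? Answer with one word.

liberal

z(H) = 0.946, z(FA) = 0.053
c = −½·(z(H) + z(FA)) = -0.4995
c < 0 → liberal criterion (biased toward responding “yes”).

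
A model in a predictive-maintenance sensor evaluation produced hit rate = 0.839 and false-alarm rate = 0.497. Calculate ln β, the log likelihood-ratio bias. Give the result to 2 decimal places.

z(H) = z(0.839) = 0.990
z(FA) = z(0.497) = -0.008
ln β = −½·[z(H)² − z(FA)²] = −0.5 × (0.980 − 0.000) = -0.490

ln β = -0.49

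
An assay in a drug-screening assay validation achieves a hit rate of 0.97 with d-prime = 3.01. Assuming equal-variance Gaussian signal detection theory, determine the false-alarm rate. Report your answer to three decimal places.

z(hit rate) = z(0.97) = 1.8808
z(FA) = z(H) − d' = 1.8808 − 3.01 = -1.1292
false-alarm rate = Φ(-1.1292) = 0.1294

false-alarm rate = 0.129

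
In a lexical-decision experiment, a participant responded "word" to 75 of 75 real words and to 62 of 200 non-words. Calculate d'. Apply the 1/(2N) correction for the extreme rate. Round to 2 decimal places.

The hit rate is 75/75 = 1, so apply the 1/(2N) correction: H → 1 − 1/(2·75) = 0.99333.
z(H) = z(0.99333) = 2.475
z(FA) = z(0.31000) = -0.496
d' = 2.475 − (-0.496) = 2.971

d' = 2.97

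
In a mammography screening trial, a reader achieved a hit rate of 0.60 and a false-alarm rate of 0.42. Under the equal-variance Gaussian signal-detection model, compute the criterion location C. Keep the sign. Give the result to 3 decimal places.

Φ⁻¹(H) = Φ⁻¹(0.60) = 0.2533
Φ⁻¹(FA) = Φ⁻¹(0.42) = -0.2019
c = −½·[z(H) + z(FA)] = −0.5 × (0.2533 + (-0.2019)) = -0.0257
c < 0: the reader has a liberal response bias.

C = -0.026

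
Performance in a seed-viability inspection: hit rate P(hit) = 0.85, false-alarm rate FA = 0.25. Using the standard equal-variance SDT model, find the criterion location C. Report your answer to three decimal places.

C = -0.181

Φ⁻¹(0.85) = 1.0364, Φ⁻¹(0.25) = -0.6745
c = −½·[z(H) + z(FA)] = −0.5 × (1.0364 + (-0.6745)) = -0.18095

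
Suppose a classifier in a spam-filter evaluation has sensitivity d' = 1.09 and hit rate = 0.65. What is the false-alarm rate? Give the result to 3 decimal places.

false-alarm rate = 0.241

z(hit rate) = z(0.65) = 0.3853
z(FA) = z(H) − d' = 0.3853 − 1.09 = -0.7047
false-alarm rate = Φ(-0.7047) = 0.2405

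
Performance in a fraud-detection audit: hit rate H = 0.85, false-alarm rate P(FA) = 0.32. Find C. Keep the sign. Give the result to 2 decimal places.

z(H) = z(0.85) = 1.036
z(FA) = z(0.32) = -0.468
c = −½·[z(H) + z(FA)] = −0.5 × (1.036 + (-0.468)) = -0.284
c < 0: the analyst has a liberal response bias.

C = -0.28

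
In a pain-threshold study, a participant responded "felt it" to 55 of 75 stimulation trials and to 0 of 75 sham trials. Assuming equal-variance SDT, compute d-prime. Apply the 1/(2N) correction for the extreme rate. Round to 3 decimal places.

The false-alarm rate is 0/75 = 0, so apply the 1/(2N) correction: FA → 1/(2·75) = 0.00667.
z(H) = z(0.73333) = 0.6229
z(FA) = z(0.00667) = -2.4746
d' = 0.6229 − (-2.4746) = 3.0975

d-prime = 3.098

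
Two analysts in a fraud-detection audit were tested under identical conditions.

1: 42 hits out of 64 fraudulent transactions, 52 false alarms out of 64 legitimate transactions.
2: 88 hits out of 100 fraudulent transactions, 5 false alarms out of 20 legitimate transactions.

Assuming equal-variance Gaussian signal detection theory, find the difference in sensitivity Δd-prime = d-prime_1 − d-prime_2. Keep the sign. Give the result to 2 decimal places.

Δd-prime = -2.33

1: z(0.6562) = 0.402, z(0.8125) = 0.887, d' = -0.485
2: z(0.8800) = 1.175, z(0.2500) = -0.674, d' = 1.849
Δd' = d'_1 − d'_2 = -0.485 − 1.849 = -2.334
2 has the higher sensitivity.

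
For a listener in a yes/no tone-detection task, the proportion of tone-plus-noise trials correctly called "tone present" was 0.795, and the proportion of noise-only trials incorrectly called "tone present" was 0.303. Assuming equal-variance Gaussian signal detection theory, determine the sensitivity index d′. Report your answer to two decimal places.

z(0.795) = 0.824, z(0.303) = -0.516
d' = z(H) − z(FA) = 0.824 − (-0.516) = 1.340

d′ = 1.34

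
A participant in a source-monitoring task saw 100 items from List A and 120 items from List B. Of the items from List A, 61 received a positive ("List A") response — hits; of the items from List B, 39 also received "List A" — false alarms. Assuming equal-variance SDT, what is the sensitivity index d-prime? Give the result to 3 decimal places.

d-prime = 0.733

H = 61/100 = 0.6100
FA = 39/120 = 0.3250
z(0.6100) = 0.2793, z(0.3250) = -0.4538
d' = z(H) − z(FA) = 0.2793 − (-0.4538) = 0.7331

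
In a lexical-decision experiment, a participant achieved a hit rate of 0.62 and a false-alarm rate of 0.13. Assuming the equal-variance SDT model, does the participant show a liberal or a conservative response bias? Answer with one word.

conservative

z(H) = 0.305, z(FA) = -1.126
c = −½·(z(H) + z(FA)) = 0.4105
c > 0 → conservative criterion (biased toward responding “no”).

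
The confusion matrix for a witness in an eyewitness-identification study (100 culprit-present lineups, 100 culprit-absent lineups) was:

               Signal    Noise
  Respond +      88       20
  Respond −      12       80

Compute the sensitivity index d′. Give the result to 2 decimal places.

d′ = 2.02

H = 88/100 = 0.8800
FA = 20/100 = 0.2000
z(H) = 1.175
z(FA) = -0.842
d' = z(H) − z(FA) = 1.175 − (-0.842) = 2.017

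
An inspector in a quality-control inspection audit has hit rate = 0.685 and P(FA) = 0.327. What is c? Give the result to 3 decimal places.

z(0.685) = 0.4817, z(0.327) = -0.4482
c = −½·[z(H) + z(FA)] = −0.5 × (0.4817 + (-0.4482)) = -0.01675

c = -0.017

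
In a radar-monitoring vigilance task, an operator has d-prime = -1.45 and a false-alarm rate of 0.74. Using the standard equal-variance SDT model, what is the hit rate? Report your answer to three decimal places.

hit rate = 0.210

z(false-alarm rate) = z(0.74) = 0.6433
z(H) = z(FA) + d' = 0.6433 + (-1.45) = -0.8067
hit rate = Φ(-0.8067) = 0.2099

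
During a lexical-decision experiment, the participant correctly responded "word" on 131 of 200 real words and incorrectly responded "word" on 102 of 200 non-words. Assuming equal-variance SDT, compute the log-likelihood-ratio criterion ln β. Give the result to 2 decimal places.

H = 131/200 = 0.6550
FA = 102/200 = 0.5100
z(0.6550) = 0.399, z(0.5100) = 0.025
ln β = −½·[z(H)² − z(FA)²] = −0.5 × (0.159 − 0.001) = -0.079

ln β = -0.08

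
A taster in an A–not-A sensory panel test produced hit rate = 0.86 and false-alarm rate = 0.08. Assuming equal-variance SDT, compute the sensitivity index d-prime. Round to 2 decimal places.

d-prime = 2.49

z(H) = 1.0803
z(FA) = -1.4051
d' = z(H) − z(FA) = 1.0803 − (-1.4051) = 2.4854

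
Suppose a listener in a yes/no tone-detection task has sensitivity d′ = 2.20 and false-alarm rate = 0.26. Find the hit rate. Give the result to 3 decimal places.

hit rate = 0.940

z(false-alarm rate) = z(0.26) = -0.6433
z(H) = z(FA) + d' = -0.6433 + 2.20 = 1.5567
hit rate = Φ(1.5567) = 0.9402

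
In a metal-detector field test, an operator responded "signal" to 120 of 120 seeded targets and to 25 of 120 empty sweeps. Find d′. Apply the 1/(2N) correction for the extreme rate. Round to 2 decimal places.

d′ = 3.45

The hit rate is 120/120 = 1, so apply the 1/(2N) correction: H → 1 − 1/(2·120) = 0.99583.
z(H) = z(0.99583) = 2.638
z(FA) = z(0.20833) = -0.812
d' = 2.638 − (-0.812) = 3.450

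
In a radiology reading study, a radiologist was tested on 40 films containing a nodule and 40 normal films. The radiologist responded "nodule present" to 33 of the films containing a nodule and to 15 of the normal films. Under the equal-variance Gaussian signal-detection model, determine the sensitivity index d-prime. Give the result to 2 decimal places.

H = 33/40 = 0.8250
FA = 15/40 = 0.3750
Φ⁻¹(H) = 0.9346
Φ⁻¹(FA) = -0.3186
d' = z(H) − z(FA) = 0.9346 − (-0.3186) = 1.2532

d-prime = 1.25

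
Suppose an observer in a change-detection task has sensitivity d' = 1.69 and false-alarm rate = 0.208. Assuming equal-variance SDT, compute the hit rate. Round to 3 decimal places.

hit rate = 0.810

z(false-alarm rate) = z(0.208) = -0.8134
z(H) = z(FA) + d' = -0.8134 + 1.69 = 0.8766
hit rate = Φ(0.8766) = 0.8096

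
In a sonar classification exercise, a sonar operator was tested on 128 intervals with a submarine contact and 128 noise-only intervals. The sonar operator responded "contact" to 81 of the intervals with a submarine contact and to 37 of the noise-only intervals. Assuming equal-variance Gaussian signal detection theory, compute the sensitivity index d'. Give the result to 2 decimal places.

H = 81/128 = 0.6328
FA = 37/128 = 0.2891
z(0.6328) = 0.339, z(0.2891) = -0.556
d' = z(H) − z(FA) = 0.339 − (-0.556) = 0.895

d' = 0.90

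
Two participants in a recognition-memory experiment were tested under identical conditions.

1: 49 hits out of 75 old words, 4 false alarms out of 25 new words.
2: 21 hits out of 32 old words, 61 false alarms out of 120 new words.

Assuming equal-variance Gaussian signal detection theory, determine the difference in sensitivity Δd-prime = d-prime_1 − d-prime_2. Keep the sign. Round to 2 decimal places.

1: z(0.6533) = 0.394, z(0.1600) = -0.994, d' = 1.388
2: z(0.6562) = 0.402, z(0.5083) = 0.021, d' = 0.381
Δd' = d'_1 − d'_2 = 1.388 − 0.381 = 1.007
1 has the higher sensitivity.

Δd-prime = 1.01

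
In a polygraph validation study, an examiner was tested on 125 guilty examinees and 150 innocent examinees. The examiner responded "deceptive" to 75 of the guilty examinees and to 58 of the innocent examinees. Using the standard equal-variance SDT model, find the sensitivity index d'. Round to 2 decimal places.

d' = 0.54

H = 75/125 = 0.6000
FA = 58/150 = 0.3867
z(0.6000) = 0.2533, z(0.3867) = -0.2879
d' = z(H) − z(FA) = 0.2533 − (-0.2879) = 0.5412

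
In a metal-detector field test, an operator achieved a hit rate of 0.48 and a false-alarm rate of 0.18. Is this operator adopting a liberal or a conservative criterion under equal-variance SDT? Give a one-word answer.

z(H) = -0.050, z(FA) = -0.915
c = −½·(z(H) + z(FA)) = 0.4825
c > 0 → conservative criterion (biased toward responding “no”).

conservative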